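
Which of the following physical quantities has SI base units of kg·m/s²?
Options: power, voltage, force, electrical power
Checking the SI base units of each option:
  power (P = W/t): kg·m²/s³  ✗
  voltage (V = IR): kg·m²/(s³·A)  ✗
  force (F = ma): kg·m/s²  ✓ matches
  electrical power (P = IV): kg·m²/s³  ✗

Only force has units kg·m/s².

Answer: force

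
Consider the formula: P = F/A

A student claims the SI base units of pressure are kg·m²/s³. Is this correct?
Units of each symbol in P = F/A:
  F (force): kg·m/s²
  A (area): m²  → in the denominator, contributes 1/m²

Multiplying the contributions: [kg·m/s²] · [1/m²]
Adding exponents of each base unit: kg: 1, m: -1, s: -2
SI base units of pressure: kg/(m·s²)

The claimed units kg·m²/s³ (exponents kg: 1, m: 2, s: -3) do not match the derived units kg/(m·s²) (exponents kg: 1, m: -1, s: -2), so the claim is incorrect.

Answer: No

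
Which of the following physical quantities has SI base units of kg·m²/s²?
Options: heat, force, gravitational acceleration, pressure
Checking the SI base units of each option:
  heat (Q = mcΔT): kg·m²/s²  ✓ matches
  force (F = ma): kg·m/s²  ✗
  gravitational acceleration (g = GM/r²): m/s²  ✗
  pressure (P = F/A): kg/(m·s²)  ✗

Only heat has units kg·m²/s².

Answer: heat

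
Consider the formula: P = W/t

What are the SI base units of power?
Units of each symbol in P = W/t:
  W (work): kg·m²/s²
  t (time): s  → in the denominator, contributes 1/s

Multiplying the contributions: [kg·m²/s²] · [1/s]
Adding exponents of each base unit: kg: 1, m: 2, s: -3
SI base units of power: kg·m²/s³

Answer: kg·m²/s³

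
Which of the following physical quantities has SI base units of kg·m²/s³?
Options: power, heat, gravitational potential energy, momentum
Checking the SI base units of each option:
  power (P = W/t): kg·m²/s³  ✓ matches
  heat (Q = mcΔT): kg·m²/s²  ✗
  gravitational potential energy (U = -GMm/r): kg·m²/s²  ✗
  momentum (p = mv): kg·m/s  ✗

Only power has units kg·m²/s³.

Answer: power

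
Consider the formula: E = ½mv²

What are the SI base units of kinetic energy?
Units of each symbol in E = ½mv²:
  m (mass): kg
  v (speed): m/s  → to the power 2, contributes m²/s²
  The factor ½ is dimensionless.

Multiplying the contributions: [kg] · [m²/s²]
Adding exponents of each base unit: kg: 1, m: 2, s: -2
SI base units of kinetic energy: kg·m²/s²

Answer: kg·m²/s²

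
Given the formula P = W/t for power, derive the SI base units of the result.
Units of each symbol in P = W/t:
  W (work): kg·m²/s²
  t (time): s  → in the denominator, contributes 1/s

Multiplying the contributions: [kg·m²/s²] · [1/s]
Adding exponents of each base unit: kg: 1, m: 2, s: -3
SI base units of power: kg·m²/s³

Answer: kg·m²/s³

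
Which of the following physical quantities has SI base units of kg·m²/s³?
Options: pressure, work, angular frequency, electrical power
Checking the SI base units of each option:
  pressure (P = F/A): kg/(m·s²)  ✗
  work (W = Fd): kg·m²/s²  ✗
  angular frequency (ω = 2πf): 1/s  ✗
  electrical power (P = IV): kg·m²/s³  ✓ matches

Only electrical power has units kg·m²/s³.

Answer: electrical power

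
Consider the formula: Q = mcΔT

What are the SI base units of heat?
Units of each symbol in Q = mcΔT:
  m (mass): kg
  c (specific heat capacity, in J/(kg·K)): m²/(s²·K)
  ΔT (temperature change): K

Multiplying the contributions: [kg] · [m²/(s²·K)] · [K]
Adding exponents of each base unit: kg: 1, m: 2, s: -2
SI base units of heat: kg·m²/s²

Answer: kg·m²/s²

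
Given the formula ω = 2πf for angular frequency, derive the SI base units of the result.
Units of each symbol in ω = 2πf:
  f (frequency): 1/s
  The factor 2π is dimensionless.

Multiplying the contributions: [1/s]
Adding exponents of each base unit: s: -1
SI base units of angular frequency: 1/s

Answer: 1/s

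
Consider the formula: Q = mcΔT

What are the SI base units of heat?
Units of each symbol in Q = mcΔT:
  m (mass): kg
  c (specific heat capacity, in J/(kg·K)): m²/(s²·K)
  ΔT (temperature change): K

Multiplying the contributions: [kg] · [m²/(s²·K)] · [K]
Adding exponents of each base unit: kg: 1, m: 2, s: -2
SI base units of heat: kg·m²/s²

Answer: kg·m²/s²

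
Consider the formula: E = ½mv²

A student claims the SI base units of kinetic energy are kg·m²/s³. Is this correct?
Units of each symbol in E = ½mv²:
  m (mass): kg
  v (speed): m/s  → to the power 2, contributes m²/s²
  The factor ½ is dimensionless.

Multiplying the contributions: [kg] · [m²/s²]
Adding exponents of each base unit: kg: 1, m: 2, s: -2
SI base units of kinetic energy: kg·m²/s²

The claimed units kg·m²/s³ (exponents kg: 1, m: 2, s: -3) do not match the derived units kg·m²/s² (exponents kg: 1, m: 2, s: -2), so the claim is incorrect.

Answer: No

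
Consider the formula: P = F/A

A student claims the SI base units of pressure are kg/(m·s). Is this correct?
Units of each symbol in P = F/A:
  F (force): kg·m/s²
  A (area): m²  → in the denominator, contributes 1/m²

Multiplying the contributions: [kg·m/s²] · [1/m²]
Adding exponents of each base unit: kg: 1, m: -1, s: -2
SI base units of pressure: kg/(m·s²)

The claimed units kg/(m·s) (exponents kg: 1, m: -1, s: -1) do not match the derived units kg/(m·s²) (exponents kg: 1, m: -1, s: -2), so the claim is incorrect.

Answer: No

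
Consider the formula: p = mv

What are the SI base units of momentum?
Units of each symbol in p = mv:
  m (mass): kg
  v (velocity): m/s

Multiplying the contributions: [kg] · [m/s]
Adding exponents of each base unit: kg: 1, m: 1, s: -1
SI base units of momentum: kg·m/s

Answer: kg·m/s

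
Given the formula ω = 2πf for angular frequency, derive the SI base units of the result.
Units of each symbol in ω = 2πf:
  f (frequency): 1/s
  The factor 2π is dimensionless.

Multiplying the contributions: [1/s]
Adding exponents of each base unit: s: -1
SI base units of angular frequency: 1/s

Answer: 1/s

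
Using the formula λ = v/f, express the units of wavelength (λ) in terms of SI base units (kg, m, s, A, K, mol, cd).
Units of each symbol in λ = v/f:
  v (wave speed): m/s
  f (frequency): 1/s  → in the denominator, contributes s

Multiplying the contributions: [m/s] · [s]
Adding exponents of each base unit: m: 1
SI base units of wavelength: m

Answer: m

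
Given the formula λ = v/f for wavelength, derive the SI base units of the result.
Units of each symbol in λ = v/f:
  v (wave speed): m/s
  f (frequency): 1/s  → in the denominator, contributes s

Multiplying the contributions: [m/s] · [s]
Adding exponents of each base unit: m: 1
SI base units of wavelength: m

Answer: m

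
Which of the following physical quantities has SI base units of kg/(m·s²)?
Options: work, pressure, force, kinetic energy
Checking the SI base units of each option:
  work (W = Fd): kg·m²/s²  ✗
  pressure (P = F/A): kg/(m·s²)  ✓ matches
  force (F = ma): kg·m/s²  ✗
  kinetic energy (E = ½mv²): kg·m²/s²  ✗

Only pressure has units kg/(m·s²).

Answer: pressure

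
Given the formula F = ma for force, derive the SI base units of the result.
Units of each symbol in F = ma:
  m (mass): kg
  a (acceleration): m/s²

Multiplying the contributions: [kg] · [m/s²]
Adding exponents of each base unit: kg: 1, m: 1, s: -2
SI base units of force: kg·m/s²

Answer: kg·m/s²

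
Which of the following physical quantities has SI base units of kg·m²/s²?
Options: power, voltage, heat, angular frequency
Checking the SI base units of each option:
  power (P = W/t): kg·m²/s³  ✗
  voltage (V = IR): kg·m²/(s³·A)  ✗
  heat (Q = mcΔT): kg·m²/s²  ✓ matches
  angular frequency (ω = 2πf): 1/s  ✗

Only heat has units kg·m²/s².

Answer: heat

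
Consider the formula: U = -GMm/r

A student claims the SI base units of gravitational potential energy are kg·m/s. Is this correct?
Units of each symbol in U = -GMm/r:
  G (gravitational constant): m³/(kg·s²)
  M (mass): kg
  m (mass): kg
  r (distance): m  → in the denominator, contributes 1/m
  The minus sign does not affect the units.

Multiplying the contributions: [m³/(kg·s²)] · [kg] · [kg] · [1/m]
Adding exponents of each base unit: kg: 1, m: 2, s: -2
SI base units of gravitational potential energy: kg·m²/s²

The claimed units kg·m/s (exponents kg: 1, m: 1, s: -1) do not match the derived units kg·m²/s² (exponents kg: 1, m: 2, s: -2), so the claim is incorrect.

Answer: No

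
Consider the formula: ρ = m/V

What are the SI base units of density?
Units of each symbol in ρ = m/V:
  m (mass): kg
  V (volume): m³  → in the denominator, contributes 1/m³

Multiplying the contributions: [kg] · [1/m³]
Adding exponents of each base unit: kg: 1, m: -3
SI base units of density: kg/m³

Answer: kg/m³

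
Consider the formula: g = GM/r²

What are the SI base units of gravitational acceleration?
Units of each symbol in g = GM/r²:
  G (gravitational constant): m³/(kg·s²)
  M (mass): kg
  r (distance): m  → to the power 2 in the denominator, contributes 1/m²

Multiplying the contributions: [m³/(kg·s²)] · [kg] · [1/m²]
Adding exponents of each base unit: m: 1, s: -2
SI base units of gravitational acceleration: m/s²

Answer: m/s²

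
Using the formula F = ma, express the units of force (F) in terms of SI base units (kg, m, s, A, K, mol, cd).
Units of each symbol in F = ma:
  m (mass): kg
  a (acceleration): m/s²

Multiplying the contributions: [kg] · [m/s²]
Adding exponents of each base unit: kg: 1, m: 1, s: -2
SI base units of force: kg·m/s²

Answer: kg·m/s²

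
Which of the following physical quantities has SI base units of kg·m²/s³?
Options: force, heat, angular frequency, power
Checking the SI base units of each option:
  force (F = ma): kg·m/s²  ✗
  heat (Q = mcΔT): kg·m²/s²  ✗
  angular frequency (ω = 2πf): 1/s  ✗
  power (P = W/t): kg·m²/s³  ✓ matches

Only power has units kg·m²/s³.

Answer: power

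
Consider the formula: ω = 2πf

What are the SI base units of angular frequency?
Units of each symbol in ω = 2πf:
  f (frequency): 1/s
  The factor 2π is dimensionless.

Multiplying the contributions: [1/s]
Adding exponents of each base unit: s: -1
SI base units of angular frequency: 1/s

Answer: 1/s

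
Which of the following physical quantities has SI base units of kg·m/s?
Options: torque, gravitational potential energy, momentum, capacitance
Checking the SI base units of each option:
  torque (τ = Fr): kg·m²/s²  ✗
  gravitational potential energy (U = -GMm/r): kg·m²/s²  ✗
  momentum (p = mv): kg·m/s  ✓ matches
  capacitance (C = Q/V): s⁴·A²/(kg·m²)  ✗

Only momentum has units kg·m/s.

Answer: momentum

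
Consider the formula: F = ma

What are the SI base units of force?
Units of each symbol in F = ma:
  m (mass): kg
  a (acceleration): m/s²

Multiplying the contributions: [kg] · [m/s²]
Adding exponents of each base unit: kg: 1, m: 1, s: -2
SI base units of force: kg·m/s²

Answer: kg·m/s²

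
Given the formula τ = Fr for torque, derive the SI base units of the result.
Units of each symbol in τ = Fr:
  F (force): kg·m/s²
  r (lever arm): m

Multiplying the contributions: [kg·m/s²] · [m]
Adding exponents of each base unit: kg: 1, m: 2, s: -2
SI base units of torque: kg·m²/s²

Answer: kg·m²/s²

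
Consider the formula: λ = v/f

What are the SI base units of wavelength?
Units of each symbol in λ = v/f:
  v (wave speed): m/s
  f (frequency): 1/s  → in the denominator, contributes s

Multiplying the contributions: [m/s] · [s]
Adding exponents of each base unit: m: 1
SI base units of wavelength: m

Answer: m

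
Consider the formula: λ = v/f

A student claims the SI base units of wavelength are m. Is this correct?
Units of each symbol in λ = v/f:
  v (wave speed): m/s
  f (frequency): 1/s  → in the denominator, contributes s

Multiplying the contributions: [m/s] · [s]
Adding exponents of each base unit: m: 1
SI base units of wavelength: m

The claimed units m match the derived units, so the claim is correct.

Answer: Yes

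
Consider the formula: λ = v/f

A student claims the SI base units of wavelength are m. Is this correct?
Units of each symbol in λ = v/f:
  v (wave speed): m/s
  f (frequency): 1/s  → in the denominator, contributes s

Multiplying the contributions: [m/s] · [s]
Adding exponents of each base unit: m: 1
SI base units of wavelength: m

The claimed units m match the derived units, so the claim is correct.

Answer: Yes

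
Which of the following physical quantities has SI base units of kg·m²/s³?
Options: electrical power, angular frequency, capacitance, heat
Checking the SI base units of each option:
  electrical power (P = IV): kg·m²/s³  ✓ matches
  angular frequency (ω = 2πf): 1/s  ✗
  capacitance (C = Q/V): s⁴·A²/(kg·m²)  ✗
  heat (Q = mcΔT): kg·m²/s²  ✗

Only electrical power has units kg·m²/s³.

Answer: electrical power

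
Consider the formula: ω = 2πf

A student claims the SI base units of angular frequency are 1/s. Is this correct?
Units of each symbol in ω = 2πf:
  f (frequency): 1/s
  The factor 2π is dimensionless.

Multiplying the contributions: [1/s]
Adding exponents of each base unit: s: -1
SI base units of angular frequency: 1/s

The claimed units 1/s match the derived units, so the claim is correct.

Answer: Yes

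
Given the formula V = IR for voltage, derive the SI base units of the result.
Units of each symbol in V = IR:
  I (current): A
  R (resistance, in ohms): kg·m²/(s³·A²)

Multiplying the contributions: [A] · [kg·m²/(s³·A²)]
Adding exponents of each base unit: kg: 1, m: 2, s: -3, A: -1
SI base units of voltage: kg·m²/(s³·A)

Answer: kg·m²/(s³·A)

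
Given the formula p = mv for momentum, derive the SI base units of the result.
Units of each symbol in p = mv:
  m (mass): kg
  v (velocity): m/s

Multiplying the contributions: [kg] · [m/s]
Adding exponents of each base unit: kg: 1, m: 1, s: -1
SI base units of momentum: kg·m/s

Answer: kg·m/s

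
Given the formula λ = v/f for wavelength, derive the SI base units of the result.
Units of each symbol in λ = v/f:
  v (wave speed): m/s
  f (frequency): 1/s  → in the denominator, contributes s

Multiplying the contributions: [m/s] · [s]
Adding exponents of each base unit: m: 1
SI base units of wavelength: m

Answer: m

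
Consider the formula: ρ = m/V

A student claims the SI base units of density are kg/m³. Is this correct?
Units of each symbol in ρ = m/V:
  m (mass): kg
  V (volume): m³  → in the denominator, contributes 1/m³

Multiplying the contributions: [kg] · [1/m³]
Adding exponents of each base unit: kg: 1, m: -3
SI base units of density: kg/m³

The claimed units kg/m³ match the derived units, so the claim is correct.

Answer: Yes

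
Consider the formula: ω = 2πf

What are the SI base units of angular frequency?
Units of each symbol in ω = 2πf:
  f (frequency): 1/s
  The factor 2π is dimensionless.

Multiplying the contributions: [1/s]
Adding exponents of each base unit: s: -1
SI base units of angular frequency: 1/s

Answer: 1/s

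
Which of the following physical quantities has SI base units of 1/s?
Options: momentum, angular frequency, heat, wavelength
Checking the SI base units of each option:
  momentum (p = mv): kg·m/s  ✗
  angular frequency (ω = 2πf): 1/s  ✓ matches
  heat (Q = mcΔT): kg·m²/s²  ✗
  wavelength (λ = v/f): m  ✗

Only angular frequency has units 1/s.

Answer: angular frequency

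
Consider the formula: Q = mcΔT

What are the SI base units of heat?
Units of each symbol in Q = mcΔT:
  m (mass): kg
  c (specific heat capacity, in J/(kg·K)): m²/(s²·K)
  ΔT (temperature change): K

Multiplying the contributions: [kg] · [m²/(s²·K)] · [K]
Adding exponents of each base unit: kg: 1, m: 2, s: -2
SI base units of heat: kg·m²/s²

Answer: kg·m²/s²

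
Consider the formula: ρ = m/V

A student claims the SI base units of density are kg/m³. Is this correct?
Units of each symbol in ρ = m/V:
  m (mass): kg
  V (volume): m³  → in the denominator, contributes 1/m³

Multiplying the contributions: [kg] · [1/m³]
Adding exponents of each base unit: kg: 1, m: -3
SI base units of density: kg/m³

The claimed units kg/m³ match the derived units, so the claim is correct.

Answer: Yes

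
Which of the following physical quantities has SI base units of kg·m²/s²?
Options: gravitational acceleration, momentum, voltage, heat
Checking the SI base units of each option:
  gravitational acceleration (g = GM/r²): m/s²  ✗
  momentum (p = mv): kg·m/s  ✗
  voltage (V = IR): kg·m²/(s³·A)  ✗
  heat (Q = mcΔT): kg·m²/s²  ✓ matches

Only heat has units kg·m²/s².

Answer: heat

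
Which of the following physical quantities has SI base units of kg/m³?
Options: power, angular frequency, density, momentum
Checking the SI base units of each option:
  power (P = W/t): kg·m²/s³  ✗
  angular frequency (ω = 2πf): 1/s  ✗
  density (ρ = m/V): kg/m³  ✓ matches
  momentum (p = mv): kg·m/s  ✗

Only density has units kg/m³.

Answer: density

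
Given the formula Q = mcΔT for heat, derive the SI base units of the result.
Units of each symbol in Q = mcΔT:
  m (mass): kg
  c (specific heat capacity, in J/(kg·K)): m²/(s²·K)
  ΔT (temperature change): K

Multiplying the contributions: [kg] · [m²/(s²·K)] · [K]
Adding exponents of each base unit: kg: 1, m: 2, s: -2
SI base units of heat: kg·m²/s²

Answer: kg·m²/s²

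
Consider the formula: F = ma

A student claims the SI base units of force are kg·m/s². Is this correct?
Units of each symbol in F = ma:
  m (mass): kg
  a (acceleration): m/s²

Multiplying the contributions: [kg] · [m/s²]
Adding exponents of each base unit: kg: 1, m: 1, s: -2
SI base units of force: kg·m/s²

The claimed units kg·m/s² match the derived units, so the claim is correct.

Answer: Yes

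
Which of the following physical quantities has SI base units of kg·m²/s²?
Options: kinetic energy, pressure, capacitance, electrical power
Checking the SI base units of each option:
  kinetic energy (E = ½mv²): kg·m²/s²  ✓ matches
  pressure (P = F/A): kg/(m·s²)  ✗
  capacitance (C = Q/V): s⁴·A²/(kg·m²)  ✗
  electrical power (P = IV): kg·m²/s³  ✗

Only kinetic energy has units kg·m²/s².

Answer: kinetic energy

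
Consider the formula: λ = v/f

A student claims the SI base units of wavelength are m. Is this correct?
Units of each symbol in λ = v/f:
  v (wave speed): m/s
  f (frequency): 1/s  → in the denominator, contributes s

Multiplying the contributions: [m/s] · [s]
Adding exponents of each base unit: m: 1
SI base units of wavelength: m

The claimed units m match the derived units, so the claim is correct.

Answer: Yes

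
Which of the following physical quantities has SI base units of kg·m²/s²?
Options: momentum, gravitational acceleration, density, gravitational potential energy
Checking the SI base units of each option:
  momentum (p = mv): kg·m/s  ✗
  gravitational acceleration (g = GM/r²): m/s²  ✗
  density (ρ = m/V): kg/m³  ✗
  gravitational potential energy (U = -GMm/r): kg·m²/s²  ✓ matches

Only gravitational potential energy has units kg·m²/s².

Answer: gravitational potential energy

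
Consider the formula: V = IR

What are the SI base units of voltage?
Units of each symbol in V = IR:
  I (current): A
  R (resistance, in ohms): kg·m²/(s³·A²)

Multiplying the contributions: [A] · [kg·m²/(s³·A²)]
Adding exponents of each base unit: kg: 1, m: 2, s: -3, A: -1
SI base units of voltage: kg·m²/(s³·A)

Answer: kg·m²/(s³·A)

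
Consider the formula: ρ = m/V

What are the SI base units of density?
Units of each symbol in ρ = m/V:
  m (mass): kg
  V (volume): m³  → in the denominator, contributes 1/m³

Multiplying the contributions: [kg] · [1/m³]
Adding exponents of each base unit: kg: 1, m: -3
SI base units of density: kg/m³

Answer: kg/m³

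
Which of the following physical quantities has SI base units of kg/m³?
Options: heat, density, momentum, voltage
Checking the SI base units of each option:
  heat (Q = mcΔT): kg·m²/s²  ✗
  density (ρ = m/V): kg/m³  ✓ matches
  momentum (p = mv): kg·m/s  ✗
  voltage (V = IR): kg·m²/(s³·A)  ✗

Only density has units kg/m³.

Answer: density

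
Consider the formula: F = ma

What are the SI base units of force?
Units of each symbol in F = ma:
  m (mass): kg
  a (acceleration): m/s²

Multiplying the contributions: [kg] · [m/s²]
Adding exponents of each base unit: kg: 1, m: 1, s: -2
SI base units of force: kg·m/s²

Answer: kg·m/s²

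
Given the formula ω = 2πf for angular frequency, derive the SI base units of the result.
Units of each symbol in ω = 2πf:
  f (frequency): 1/s
  The factor 2π is dimensionless.

Multiplying the contributions: [1/s]
Adding exponents of each base unit: s: -1
SI base units of angular frequency: 1/s

Answer: 1/s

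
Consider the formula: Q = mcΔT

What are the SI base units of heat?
Units of each symbol in Q = mcΔT:
  m (mass): kg
  c (specific heat capacity, in J/(kg·K)): m²/(s²·K)
  ΔT (temperature change): K

Multiplying the contributions: [kg] · [m²/(s²·K)] · [K]
Adding exponents of each base unit: kg: 1, m: 2, s: -2
SI base units of heat: kg·m²/s²

Answer: kg·m²/s²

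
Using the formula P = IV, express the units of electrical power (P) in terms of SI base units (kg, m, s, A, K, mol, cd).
Units of each symbol in P = IV:
  I (current): A
  V (voltage, in volts): kg·m²/(s³·A)

Multiplying the contributions: [A] · [kg·m²/(s³·A)]
Adding exponents of each base unit: kg: 1, m: 2, s: -3
SI base units of electrical power: kg·m²/s³

Answer: kg·m²/s³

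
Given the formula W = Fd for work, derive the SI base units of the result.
Units of each symbol in W = Fd:
  F (force): kg·m/s²
  d (displacement): m

Multiplying the contributions: [kg·m/s²] · [m]
Adding exponents of each base unit: kg: 1, m: 2, s: -2
SI base units of work: kg·m²/s²

Answer: kg·m²/s²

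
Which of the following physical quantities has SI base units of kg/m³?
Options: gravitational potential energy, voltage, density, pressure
Checking the SI base units of each option:
  gravitational potential energy (U = -GMm/r): kg·m²/s²  ✗
  voltage (V = IR): kg·m²/(s³·A)  ✗
  density (ρ = m/V): kg/m³  ✓ matches
  pressure (P = F/A): kg/(m·s²)  ✗

Only density has units kg/m³.

Answer: density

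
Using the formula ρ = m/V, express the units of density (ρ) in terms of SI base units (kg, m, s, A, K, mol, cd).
Units of each symbol in ρ = m/V:
  m (mass): kg
  V (volume): m³  → in the denominator, contributes 1/m³

Multiplying the contributions: [kg] · [1/m³]
Adding exponents of each base unit: kg: 1, m: -3
SI base units of density: kg/m³

Answer: kg/m³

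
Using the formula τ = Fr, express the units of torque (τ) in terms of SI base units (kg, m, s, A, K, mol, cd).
Units of each symbol in τ = Fr:
  F (force): kg·m/s²
  r (lever arm): m

Multiplying the contributions: [kg·m/s²] · [m]
Adding exponents of each base unit: kg: 1, m: 2, s: -2
SI base units of torque: kg·m²/s²

Answer: kg·m²/s²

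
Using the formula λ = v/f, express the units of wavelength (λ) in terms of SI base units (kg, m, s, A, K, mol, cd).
Units of each symbol in λ = v/f:
  v (wave speed): m/s
  f (frequency): 1/s  → in the denominator, contributes s

Multiplying the contributions: [m/s] · [s]
Adding exponents of each base unit: m: 1
SI base units of wavelength: m

Answer: m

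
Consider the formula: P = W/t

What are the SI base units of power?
Units of each symbol in P = W/t:
  W (work): kg·m²/s²
  t (time): s  → in the denominator, contributes 1/s

Multiplying the contributions: [kg·m²/s²] · [1/s]
Adding exponents of each base unit: kg: 1, m: 2, s: -3
SI base units of power: kg·m²/s³

Answer: kg·m²/s³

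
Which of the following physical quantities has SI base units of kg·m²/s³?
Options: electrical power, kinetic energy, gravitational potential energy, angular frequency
Checking the SI base units of each option:
  electrical power (P = IV): kg·m²/s³  ✓ matches
  kinetic energy (E = ½mv²): kg·m²/s²  ✗
  gravitational potential energy (U = -GMm/r): kg·m²/s²  ✗
  angular frequency (ω = 2πf): 1/s  ✗

Only electrical power has units kg·m²/s³.

Answer: electrical power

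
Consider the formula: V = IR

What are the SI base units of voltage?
Units of each symbol in V = IR:
  I (current): A
  R (resistance, in ohms): kg·m²/(s³·A²)

Multiplying the contributions: [A] · [kg·m²/(s³·A²)]
Adding exponents of each base unit: kg: 1, m: 2, s: -3, A: -1
SI base units of voltage: kg·m²/(s³·A)

Answer: kg·m²/(s³·A)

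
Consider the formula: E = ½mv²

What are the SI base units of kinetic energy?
Units of each symbol in E = ½mv²:
  m (mass): kg
  v (speed): m/s  → to the power 2, contributes m²/s²
  The factor ½ is dimensionless.

Multiplying the contributions: [kg] · [m²/s²]
Adding exponents of each base unit: kg: 1, m: 2, s: -2
SI base units of kinetic energy: kg·m²/s²

Answer: kg·m²/s²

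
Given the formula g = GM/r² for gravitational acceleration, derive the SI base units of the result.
Units of each symbol in g = GM/r²:
  G (gravitational constant): m³/(kg·s²)
  M (mass): kg
  r (distance): m  → to the power 2 in the denominator, contributes 1/m²

Multiplying the contributions: [m³/(kg·s²)] · [kg] · [1/m²]
Adding exponents of each base unit: m: 1, s: -2
SI base units of gravitational acceleration: m/s²

Answer: m/s²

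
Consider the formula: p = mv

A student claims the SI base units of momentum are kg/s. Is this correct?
Units of each symbol in p = mv:
  m (mass): kg
  v (velocity): m/s

Multiplying the contributions: [kg] · [m/s]
Adding exponents of each base unit: kg: 1, m: 1, s: -1
SI base units of momentum: kg·m/s

The claimed units kg/s (exponents kg: 1, s: -1) do not match the derived units kg·m/s (exponents kg: 1, m: 1, s: -1), so the claim is incorrect.

Answer: No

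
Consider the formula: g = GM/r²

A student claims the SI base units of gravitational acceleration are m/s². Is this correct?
Units of each symbol in g = GM/r²:
  G (gravitational constant): m³/(kg·s²)
  M (mass): kg
  r (distance): m  → to the power 2 in the denominator, contributes 1/m²

Multiplying the contributions: [m³/(kg·s²)] · [kg] · [1/m²]
Adding exponents of each base unit: m: 1, s: -2
SI base units of gravitational acceleration: m/s²

The claimed units m/s² match the derived units, so the claim is correct.

Answer: Yes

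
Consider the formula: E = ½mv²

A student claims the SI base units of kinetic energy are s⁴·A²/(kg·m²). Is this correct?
Units of each symbol in E = ½mv²:
  m (mass): kg
  v (speed): m/s  → to the power 2, contributes m²/s²
  The factor ½ is dimensionless.

Multiplying the contributions: [kg] · [m²/s²]
Adding exponents of each base unit: kg: 1, m: 2, s: -2
SI base units of kinetic energy: kg·m²/s²

The claimed units s⁴·A²/(kg·m²) (exponents kg: -1, m: -2, s: 4, A: 2) do not match the derived units kg·m²/s² (exponents kg: 1, m: 2, s: -2), so the claim is incorrect.

Answer: No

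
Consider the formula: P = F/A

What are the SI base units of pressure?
Units of each symbol in P = F/A:
  F (force): kg·m/s²
  A (area): m²  → in the denominator, contributes 1/m²

Multiplying the contributions: [kg·m/s²] · [1/m²]
Adding exponents of each base unit: kg: 1, m: -1, s: -2
SI base units of pressure: kg/(m·s²)

Answer: kg/(m·s²)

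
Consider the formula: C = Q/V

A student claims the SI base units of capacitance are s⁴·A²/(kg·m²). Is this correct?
Units of each symbol in C = Q/V:
  Q (charge, in coulombs): s·A
  V (voltage, in volts): kg·m²/(s³·A)  → in the denominator, contributes s³·A/(kg·m²)

Multiplying the contributions: [s·A] · [s³·A/(kg·m²)]
Adding exponents of each base unit: kg: -1, m: -2, s: 4, A: 2
SI base units of capacitance: s⁴·A²/(kg·m²)

The claimed units s⁴·A²/(kg·m²) match the derived units, so the claim is correct.

Answer: Yes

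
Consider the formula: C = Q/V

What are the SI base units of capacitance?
Units of each symbol in C = Q/V:
  Q (charge, in coulombs): s·A
  V (voltage, in volts): kg·m²/(s³·A)  → in the denominator, contributes s³·A/(kg·m²)

Multiplying the contributions: [s·A] · [s³·A/(kg·m²)]
Adding exponents of each base unit: kg: -1, m: -2, s: 4, A: 2
SI base units of capacitance: s⁴·A²/(kg·m²)

Answer: s⁴·A²/(kg·m²)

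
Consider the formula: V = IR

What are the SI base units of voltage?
Units of each symbol in V = IR:
  I (current): A
  R (resistance, in ohms): kg·m²/(s³·A²)

Multiplying the contributions: [A] · [kg·m²/(s³·A²)]
Adding exponents of each base unit: kg: 1, m: 2, s: -3, A: -1
SI base units of voltage: kg·m²/(s³·A)

Answer: kg·m²/(s³·A)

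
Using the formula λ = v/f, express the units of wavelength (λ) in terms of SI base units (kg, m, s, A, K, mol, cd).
Units of each symbol in λ = v/f:
  v (wave speed): m/s
  f (frequency): 1/s  → in the denominator, contributes s

Multiplying the contributions: [m/s] · [s]
Adding exponents of each base unit: m: 1
SI base units of wavelength: m

Answer: m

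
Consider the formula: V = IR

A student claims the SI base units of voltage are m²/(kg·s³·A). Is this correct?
Units of each symbol in V = IR:
  I (current): A
  R (resistance, in ohms): kg·m²/(s³·A²)

Multiplying the contributions: [A] · [kg·m²/(s³·A²)]
Adding exponents of each base unit: kg: 1, m: 2, s: -3, A: -1
SI base units of voltage: kg·m²/(s³·A)

The claimed units m²/(kg·s³·A) (exponents kg: -1, m: 2, s: -3, A: -1) do not match the derived units kg·m²/(s³·A) (exponents kg: 1, m: 2, s: -3, A: -1), so the claim is incorrect.

Answer: No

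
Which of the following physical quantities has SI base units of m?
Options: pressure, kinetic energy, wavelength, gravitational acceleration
Checking the SI base units of each option:
  pressure (P = F/A): kg/(m·s²)  ✗
  kinetic energy (E = ½mv²): kg·m²/s²  ✗
  wavelength (λ = v/f): m  ✓ matches
  gravitational acceleration (g = GM/r²): m/s²  ✗

Only wavelength has units m.

Answer: wavelength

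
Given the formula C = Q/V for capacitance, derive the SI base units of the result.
Units of each symbol in C = Q/V:
  Q (charge, in coulombs): s·A
  V (voltage, in volts): kg·m²/(s³·A)  → in the denominator, contributes s³·A/(kg·m²)

Multiplying the contributions: [s·A] · [s³·A/(kg·m²)]
Adding exponents of each base unit: kg: -1, m: -2, s: 4, A: 2
SI base units of capacitance: s⁴·A²/(kg·m²)

Answer: s⁴·A²/(kg·m²)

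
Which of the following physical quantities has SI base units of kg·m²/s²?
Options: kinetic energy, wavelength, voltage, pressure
Checking the SI base units of each option:
  kinetic energy (E = ½mv²): kg·m²/s²  ✓ matches
  wavelength (λ = v/f): m  ✗
  voltage (V = IR): kg·m²/(s³·A)  ✗
  pressure (P = F/A): kg/(m·s²)  ✗

Only kinetic energy has units kg·m²/s².

Answer: kinetic energy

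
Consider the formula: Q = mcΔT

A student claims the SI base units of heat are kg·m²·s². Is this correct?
Units of each symbol in Q = mcΔT:
  m (mass): kg
  c (specific heat capacity, in J/(kg·K)): m²/(s²·K)
  ΔT (temperature change): K

Multiplying the contributions: [kg] · [m²/(s²·K)] · [K]
Adding exponents of each base unit: kg: 1, m: 2, s: -2
SI base units of heat: kg·m²/s²

The claimed units kg·m²·s² (exponents kg: 1, m: 2, s: 2) do not match the derived units kg·m²/s² (exponents kg: 1, m: 2, s: -2), so the claim is incorrect.

Answer: No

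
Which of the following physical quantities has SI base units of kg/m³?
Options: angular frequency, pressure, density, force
Checking the SI base units of each option:
  angular frequency (ω = 2πf): 1/s  ✗
  pressure (P = F/A): kg/(m·s²)  ✗
  density (ρ = m/V): kg/m³  ✓ matches
  force (F = ma): kg·m/s²  ✗

Only density has units kg/m³.

Answer: density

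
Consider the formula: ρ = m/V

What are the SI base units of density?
Units of each symbol in ρ = m/V:
  m (mass): kg
  V (volume): m³  → in the denominator, contributes 1/m³

Multiplying the contributions: [kg] · [1/m³]
Adding exponents of each base unit: kg: 1, m: -3
SI base units of density: kg/m³

Answer: kg/m³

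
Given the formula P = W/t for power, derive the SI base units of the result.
Units of each symbol in P = W/t:
  W (work): kg·m²/s²
  t (time): s  → in the denominator, contributes 1/s

Multiplying the contributions: [kg·m²/s²] · [1/s]
Adding exponents of each base unit: kg: 1, m: 2, s: -3
SI base units of power: kg·m²/s³

Answer: kg·m²/s³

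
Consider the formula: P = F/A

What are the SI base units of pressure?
Units of each symbol in P = F/A:
  F (force): kg·m/s²
  A (area): m²  → in the denominator, contributes 1/m²

Multiplying the contributions: [kg·m/s²] · [1/m²]
Adding exponents of each base unit: kg: 1, m: -1, s: -2
SI base units of pressure: kg/(m·s²)

Answer: kg/(m·s²)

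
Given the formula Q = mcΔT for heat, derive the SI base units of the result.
Units of each symbol in Q = mcΔT:
  m (mass): kg
  c (specific heat capacity, in J/(kg·K)): m²/(s²·K)
  ΔT (temperature change): K

Multiplying the contributions: [kg] · [m²/(s²·K)] · [K]
Adding exponents of each base unit: kg: 1, m: 2, s: -2
SI base units of heat: kg·m²/s²

Answer: kg·m²/s²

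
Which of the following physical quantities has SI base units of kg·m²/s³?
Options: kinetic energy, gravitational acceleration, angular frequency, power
Checking the SI base units of each option:
  kinetic energy (E = ½mv²): kg·m²/s²  ✗
  gravitational acceleration (g = GM/r²): m/s²  ✗
  angular frequency (ω = 2πf): 1/s  ✗
  power (P = W/t): kg·m²/s³  ✓ matches

Only power has units kg·m²/s³.

Answer: power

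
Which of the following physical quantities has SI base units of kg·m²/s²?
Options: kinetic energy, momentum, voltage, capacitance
Checking the SI base units of each option:
  kinetic energy (E = ½mv²): kg·m²/s²  ✓ matches
  momentum (p = mv): kg·m/s  ✗
  voltage (V = IR): kg·m²/(s³·A)  ✗
  capacitance (C = Q/V): s⁴·A²/(kg·m²)  ✗

Only kinetic energy has units kg·m²/s².

Answer: kinetic energy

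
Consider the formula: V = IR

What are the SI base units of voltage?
Units of each symbol in V = IR:
  I (current): A
  R (resistance, in ohms): kg·m²/(s³·A²)

Multiplying the contributions: [A] · [kg·m²/(s³·A²)]
Adding exponents of each base unit: kg: 1, m: 2, s: -3, A: -1
SI base units of voltage: kg·m²/(s³·A)

Answer: kg·m²/(s³·A)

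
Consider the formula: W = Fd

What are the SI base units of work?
Units of each symbol in W = Fd:
  F (force): kg·m/s²
  d (displacement): m

Multiplying the contributions: [kg·m/s²] · [m]
Adding exponents of each base unit: kg: 1, m: 2, s: -2
SI base units of work: kg·m²/s²

Answer: kg·m²/s²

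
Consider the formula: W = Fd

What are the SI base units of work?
Units of each symbol in W = Fd:
  F (force): kg·m/s²
  d (displacement): m

Multiplying the contributions: [kg·m/s²] · [m]
Adding exponents of each base unit: kg: 1, m: 2, s: -2
SI base units of work: kg·m²/s²

Answer: kg·m²/s²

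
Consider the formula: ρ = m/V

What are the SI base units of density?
Units of each symbol in ρ = m/V:
  m (mass): kg
  V (volume): m³  → in the denominator, contributes 1/m³

Multiplying the contributions: [kg] · [1/m³]
Adding exponents of each base unit: kg: 1, m: -3
SI base units of density: kg/m³

Answer: kg/m³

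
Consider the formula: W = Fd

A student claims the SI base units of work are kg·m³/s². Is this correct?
Units of each symbol in W = Fd:
  F (force): kg·m/s²
  d (displacement): m

Multiplying the contributions: [kg·m/s²] · [m]
Adding exponents of each base unit: kg: 1, m: 2, s: -2
SI base units of work: kg·m²/s²

The claimed units kg·m³/s² (exponents kg: 1, m: 3, s: -2) do not match the derived units kg·m²/s² (exponents kg: 1, m: 2, s: -2), so the claim is incorrect.

Answer: No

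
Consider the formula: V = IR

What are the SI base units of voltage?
Units of each symbol in V = IR:
  I (current): A
  R (resistance, in ohms): kg·m²/(s³·A²)

Multiplying the contributions: [A] · [kg·m²/(s³·A²)]
Adding exponents of each base unit: kg: 1, m: 2, s: -3, A: -1
SI base units of voltage: kg·m²/(s³·A)

Answer: kg·m²/(s³·A)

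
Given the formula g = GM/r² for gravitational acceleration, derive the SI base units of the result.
Units of each symbol in g = GM/r²:
  G (gravitational constant): m³/(kg·s²)
  M (mass): kg
  r (distance): m  → to the power 2 in the denominator, contributes 1/m²

Multiplying the contributions: [m³/(kg·s²)] · [kg] · [1/m²]
Adding exponents of each base unit: m: 1, s: -2
SI base units of gravitational acceleration: m/s²

Answer: m/s²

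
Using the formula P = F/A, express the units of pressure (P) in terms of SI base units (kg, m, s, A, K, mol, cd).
Units of each symbol in P = F/A:
  F (force): kg·m/s²
  A (area): m²  → in the denominator, contributes 1/m²

Multiplying the contributions: [kg·m/s²] · [1/m²]
Adding exponents of each base unit: kg: 1, m: -1, s: -2
SI base units of pressure: kg/(m·s²)

Answer: kg/(m·s²)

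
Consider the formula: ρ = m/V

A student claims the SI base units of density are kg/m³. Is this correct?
Units of each symbol in ρ = m/V:
  m (mass): kg
  V (volume): m³  → in the denominator, contributes 1/m³

Multiplying the contributions: [kg] · [1/m³]
Adding exponents of each base unit: kg: 1, m: -3
SI base units of density: kg/m³

The claimed units kg/m³ match the derived units, so the claim is correct.

Answer: Yes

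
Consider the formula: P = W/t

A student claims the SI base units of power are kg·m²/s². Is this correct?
Units of each symbol in P = W/t:
  W (work): kg·m²/s²
  t (time): s  → in the denominator, contributes 1/s

Multiplying the contributions: [kg·m²/s²] · [1/s]
Adding exponents of each base unit: kg: 1, m: 2, s: -3
SI base units of power: kg·m²/s³

The claimed units kg·m²/s² (exponents kg: 1, m: 2, s: -2) do not match the derived units kg·m²/s³ (exponents kg: 1, m: 2, s: -3), so the claim is incorrect.

Answer: No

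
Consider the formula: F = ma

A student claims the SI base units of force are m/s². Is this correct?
Units of each symbol in F = ma:
  m (mass): kg
  a (acceleration): m/s²

Multiplying the contributions: [kg] · [m/s²]
Adding exponents of each base unit: kg: 1, m: 1, s: -2
SI base units of force: kg·m/s²

The claimed units m/s² (exponents m: 1, s: -2) do not match the derived units kg·m/s² (exponents kg: 1, m: 1, s: -2), so the claim is incorrect.

Answer: No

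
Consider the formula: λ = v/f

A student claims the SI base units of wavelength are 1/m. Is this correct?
Units of each symbol in λ = v/f:
  v (wave speed): m/s
  f (frequency): 1/s  → in the denominator, contributes s

Multiplying the contributions: [m/s] · [s]
Adding exponents of each base unit: m: 1
SI base units of wavelength: m

The claimed units 1/m (exponents m: -1) do not match the derived units m (exponents m: 1), so the claim is incorrect.

Answer: No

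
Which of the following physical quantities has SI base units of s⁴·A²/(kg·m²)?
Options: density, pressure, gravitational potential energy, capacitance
Checking the SI base units of each option:
  density (ρ = m/V): kg/m³  ✗
  pressure (P = F/A): kg/(m·s²)  ✗
  gravitational potential energy (U = -GMm/r): kg·m²/s²  ✗
  capacitance (C = Q/V): s⁴·A²/(kg·m²)  ✓ matches

Only capacitance has units s⁴·A²/(kg·m²).

Answer: capacitance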